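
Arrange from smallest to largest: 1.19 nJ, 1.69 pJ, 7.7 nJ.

1.69 pJ < 1.19 nJ < 7.7 nJ

1.19 nJ = 0.00000000119 J
1.69 pJ = 0.00000000000169 J
7.7 nJ = 0.0000000077 J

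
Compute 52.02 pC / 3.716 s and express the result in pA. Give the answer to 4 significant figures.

14.00 pA

(52.02 × 10^-12) / (3.716) = 13.9989 × 10^-12 A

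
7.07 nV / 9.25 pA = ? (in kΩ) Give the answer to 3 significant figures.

0.764 kΩ

(7.07 × 10^-9) / (9.25 × 10^-12) = 0.76432 × 10^3 Ω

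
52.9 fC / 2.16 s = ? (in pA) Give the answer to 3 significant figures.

(52.9 × 10^-15) / (2.16) = 24.491 × 10^-15 A

0.0245 pA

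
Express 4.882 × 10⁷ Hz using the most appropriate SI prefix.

48.82 MHz

= 48.82 × 10⁶ Hz; 10⁶ is mega.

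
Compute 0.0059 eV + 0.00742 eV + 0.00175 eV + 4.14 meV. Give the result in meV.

19.21 meV

In meV:
  0.0059 eV = 0.0059e3 meV = 5.9
  0.00742 eV = 0.00742e3 meV = 7.42
  0.00175 eV = 0.00175e3 meV = 1.75
  4.14 meV → 4.14
Sum: 5.9 + 7.42 + 1.75 + 4.14 = 19.21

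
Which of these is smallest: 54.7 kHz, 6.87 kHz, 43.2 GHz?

54.7 kHz = 54700 Hz
6.87 kHz = 6870 Hz
43.2 GHz = 43200000000 Hz

6.87 kHz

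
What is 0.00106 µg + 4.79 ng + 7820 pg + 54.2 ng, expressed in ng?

67.87 ng

In ng:
  0.00106 µg = 0.00106e3 ng = 1.06
  4.79 ng → 4.79
  7820 pg = 7820e-3 ng = 7.82
  54.2 ng → 54.2
Sum: 1.06 + 4.79 + 7.82 + 54.2 = 67.87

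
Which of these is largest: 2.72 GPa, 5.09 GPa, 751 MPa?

2.72 GPa = 2720000000 Pa
5.09 GPa = 5090000000 Pa
751 MPa = 751000000 Pa

5.09 GPa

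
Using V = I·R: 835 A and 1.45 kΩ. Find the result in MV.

1.21075 MV

835 × 1.45e3 = 1210.75e3 V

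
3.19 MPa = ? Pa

3190000 Pa

mega = 10⁶, (no prefix) = 10⁰; factor is 10⁶.
3.19 × 10⁶ = 3190000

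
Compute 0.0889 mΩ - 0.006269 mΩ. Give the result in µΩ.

In µΩ:
  0.0889 mΩ = 0.0889 × 10³ µΩ = 88.9
  0.006269 mΩ = 0.006269 × 10³ µΩ = 6.269
Difference: 88.9 - 6.269 = 82.631

82.631 µΩ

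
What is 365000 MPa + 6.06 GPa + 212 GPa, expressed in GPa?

In GPa:
  365000 MPa = 365000 × 10^-3 GPa = 365
  6.06 GPa → 6.06
  212 GPa → 212
Sum: 365 + 6.06 + 212 = 583.06

583.06 GPa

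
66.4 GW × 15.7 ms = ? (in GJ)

1.04248 GJ

66.4e9 × 15.7e-3 = 1042.48e6 J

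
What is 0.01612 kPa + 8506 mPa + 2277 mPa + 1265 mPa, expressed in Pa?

In Pa:
  0.01612 kPa = 0.01612 × 10³ Pa = 16.12
  8506 mPa = 8506 × 10⁻³ Pa = 8.506
  2277 mPa = 2277 × 10⁻³ Pa = 2.277
  1265 mPa = 1265 × 10⁻³ Pa = 1.265
Sum: 16.12 + 8.506 + 2.277 + 1.265 = 28.168

28.168 Pa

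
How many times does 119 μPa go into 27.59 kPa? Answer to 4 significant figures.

231800000

(27.59e3) / (119e-6) = 0.23185e9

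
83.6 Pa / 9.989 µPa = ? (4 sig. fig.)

(83.6) / (9.989 × 10⁻⁶) = 8.3692 × 10⁶

8369000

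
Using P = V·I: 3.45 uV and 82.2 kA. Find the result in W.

3.45 × 10⁻⁶ × 82.2 × 10³ = 283.59 × 10⁻³ W

0.28359 W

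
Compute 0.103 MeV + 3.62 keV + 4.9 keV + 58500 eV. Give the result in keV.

In keV:
  0.103 MeV = 0.103e3 keV = 103
  3.62 keV → 3.62
  4.9 keV → 4.9
  58500 eV = 58500e-3 keV = 58.5
Sum: 103 + 3.62 + 4.9 + 58.5 = 170.02

170.02 keV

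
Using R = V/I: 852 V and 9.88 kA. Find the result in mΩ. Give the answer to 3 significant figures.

86.2 mΩ

(852) / (9.88 × 10³) = 86.235 × 10⁻³ Ω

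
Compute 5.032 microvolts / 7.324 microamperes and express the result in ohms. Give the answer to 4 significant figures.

0.6871 ohms

(5.032e-6) / (7.324e-6) = 0.687056 Ω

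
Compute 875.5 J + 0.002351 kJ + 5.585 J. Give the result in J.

883.436 J

In J:
  875.5 J → 875.5
  0.002351 kJ = 0.002351e3 J = 2.351
  5.585 J → 5.585
Sum: 875.5 + 2.351 + 5.585 = 883.436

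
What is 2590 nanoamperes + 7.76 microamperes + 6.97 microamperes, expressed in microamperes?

17.32 microamperes

In microamperes:
  2590 nanoamperes = 2590 × 10⁻³ microamperes = 2.59
  7.76 microamperes → 7.76
  6.97 microamperes → 6.97
Sum: 2.59 + 7.76 + 6.97 = 17.32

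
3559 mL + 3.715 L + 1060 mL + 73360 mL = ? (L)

81.694 L

In L:
  3559 mL = 3559e-3 L = 3.559
  3.715 L → 3.715
  1060 mL = 1060e-3 L = 1.06
  73360 mL = 73360e-3 L = 73.36
Sum: 3.559 + 3.715 + 1.06 + 73.36 = 81.694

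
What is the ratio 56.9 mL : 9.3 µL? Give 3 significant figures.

(56.9 × 10⁻³) / (9.3 × 10⁻⁶) = 6.118 × 10³

6120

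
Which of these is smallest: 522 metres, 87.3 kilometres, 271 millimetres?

522 metres = 522 metres
87.3 kilometres = 87300 metres
271 millimetres = 0.271 metres

271 millimetres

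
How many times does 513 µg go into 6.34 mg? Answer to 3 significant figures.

(6.34e-3) / (513e-6) = 0.01236e3

12.4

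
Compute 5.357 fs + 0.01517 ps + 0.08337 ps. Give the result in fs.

103.897 fs

In fs:
  5.357 fs → 5.357
  0.01517 ps = 0.01517e3 fs = 15.17
  0.08337 ps = 0.08337e3 fs = 83.37
Sum: 5.357 + 15.17 + 83.37 = 103.897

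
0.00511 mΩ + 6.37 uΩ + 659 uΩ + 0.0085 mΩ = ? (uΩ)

678.98 uΩ

In uΩ:
  0.00511 mΩ = 0.00511e3 uΩ = 5.11
  6.37 uΩ → 6.37
  659 uΩ → 659
  0.0085 mΩ = 0.0085e3 uΩ = 8.5
Sum: 5.11 + 6.37 + 659 + 8.5 = 678.98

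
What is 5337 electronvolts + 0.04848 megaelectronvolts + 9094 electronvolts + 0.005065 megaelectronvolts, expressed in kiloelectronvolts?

In kiloelectronvolts:
  5337 electronvolts = 5337e-3 kiloelectronvolts = 5.337
  0.04848 megaelectronvolts = 0.04848e3 kiloelectronvolts = 48.48
  9094 electronvolts = 9094e-3 kiloelectronvolts = 9.094
  0.005065 megaelectronvolts = 0.005065e3 kiloelectronvolts = 5.065
Sum: 5.337 + 48.48 + 9.094 + 5.065 = 67.976

67.976 kiloelectronvolts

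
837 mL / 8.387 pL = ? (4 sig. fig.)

(837 × 10⁻³) / (8.387 × 10⁻¹²) = 99.797 × 10⁹

99800000000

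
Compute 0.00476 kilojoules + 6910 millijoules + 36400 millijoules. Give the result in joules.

48.07 joules

In joules:
  0.00476 kilojoules = 0.00476 × 10³ joules = 4.76
  6910 millijoules = 6910 × 10⁻³ joules = 6.91
  36400 millijoules = 36400 × 10⁻³ joules = 36.4
Sum: 4.76 + 6.91 + 36.4 = 48.07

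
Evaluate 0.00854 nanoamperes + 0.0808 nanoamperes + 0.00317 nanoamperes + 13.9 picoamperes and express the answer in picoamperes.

In picoamperes:
  0.00854 nanoamperes = 0.00854 × 10^3 picoamperes = 8.54
  0.0808 nanoamperes = 0.0808 × 10^3 picoamperes = 80.8
  0.00317 nanoamperes = 0.00317 × 10^3 picoamperes = 3.17
  13.9 picoamperes → 13.9
Sum: 8.54 + 80.8 + 3.17 + 13.9 = 106.41

106.41 picoamperes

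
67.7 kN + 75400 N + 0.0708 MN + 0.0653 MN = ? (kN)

In kN:
  67.7 kN → 67.7
  75400 N = 75400 × 10⁻³ kN = 75.4
  0.0708 MN = 0.0708 × 10³ kN = 70.8
  0.0653 MN = 0.0653 × 10³ kN = 65.3
Sum: 67.7 + 75.4 + 70.8 + 65.3 = 279.2

279.2 kN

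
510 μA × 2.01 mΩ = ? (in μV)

1.0251 μV

510 × 10^-6 × 2.01 × 10^-3 = 1025.1 × 10^-9 V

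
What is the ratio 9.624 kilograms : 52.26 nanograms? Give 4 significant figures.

(9.624 × 10³) / (52.26 × 10⁻⁹) = 0.18416 × 10¹²

184200000000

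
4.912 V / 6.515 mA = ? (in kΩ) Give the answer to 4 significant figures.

0.7540 kΩ

(4.912) / (6.515 × 10⁻³) = 0.753952 × 10³ Ω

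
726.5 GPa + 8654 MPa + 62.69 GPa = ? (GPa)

In GPa:
  726.5 GPa → 726.5
  8654 MPa = 8654 × 10⁻³ GPa = 8.654
  62.69 GPa → 62.69
Sum: 726.5 + 8.654 + 62.69 = 797.844

797.844 GPa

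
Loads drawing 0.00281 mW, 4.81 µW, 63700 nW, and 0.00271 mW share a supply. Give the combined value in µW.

In µW:
  0.00281 mW = 0.00281e3 µW = 2.81
  4.81 µW → 4.81
  63700 nW = 63700e-3 µW = 63.7
  0.00271 mW = 0.00271e3 µW = 2.71
Sum: 2.81 + 4.81 + 63.7 + 2.71 = 74.03

74.03 µW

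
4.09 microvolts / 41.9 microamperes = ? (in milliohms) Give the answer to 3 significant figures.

97.6 milliohms

(4.09e-6) / (41.9e-6) = 0.097613 Ω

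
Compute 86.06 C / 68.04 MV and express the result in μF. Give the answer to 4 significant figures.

(86.06) / (68.04 × 10⁶) = 1.26484 × 10⁻⁶ F

1.265 μF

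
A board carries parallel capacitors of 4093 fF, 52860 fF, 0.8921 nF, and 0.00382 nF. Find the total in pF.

952.873 pF

In pF:
  4093 fF = 4093 × 10⁻³ pF = 4.093
  52860 fF = 52860 × 10⁻³ pF = 52.86
  0.8921 nF = 0.8921 × 10³ pF = 892.1
  0.00382 nF = 0.00382 × 10³ pF = 3.82
Sum: 4.093 + 52.86 + 892.1 + 3.82 = 952.873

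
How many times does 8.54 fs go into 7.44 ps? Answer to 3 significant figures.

871

(7.44e-12) / (8.54e-15) = 0.8712e3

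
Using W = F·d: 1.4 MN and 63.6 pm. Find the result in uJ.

89.04 uJ

1.4e6 × 63.6e-12 = 89.04e-6 J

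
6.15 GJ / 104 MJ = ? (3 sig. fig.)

(6.15 × 10⁹) / (104 × 10⁶) = 0.05913 × 10³

59.1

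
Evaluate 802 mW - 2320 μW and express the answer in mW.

799.68 mW

In mW:
  802 mW → 802
  2320 μW = 2320e-3 mW = 2.32
Difference: 802 - 2.32 = 799.68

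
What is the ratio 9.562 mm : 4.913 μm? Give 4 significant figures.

(9.562 × 10⁻³) / (4.913 × 10⁻⁶) = 1.9463 × 10³

1946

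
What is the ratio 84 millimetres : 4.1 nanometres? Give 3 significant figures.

20500000

(84e-3) / (4.1e-9) = 20.49e6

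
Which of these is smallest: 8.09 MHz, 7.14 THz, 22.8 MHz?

8.09 MHz

8.09 MHz = 8090000 Hz
7.14 THz = 7140000000000 Hz
22.8 MHz = 22800000 Hz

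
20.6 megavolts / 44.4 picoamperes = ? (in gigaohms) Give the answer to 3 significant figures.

(20.6e6) / (44.4e-12) = 0.46396e18 Ω

464000000 gigaohms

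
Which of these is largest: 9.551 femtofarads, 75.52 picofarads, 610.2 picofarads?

9.551 femtofarads = 0.000000000000009551 farads
75.52 picofarads = 0.00000000007552 farads
610.2 picofarads = 0.0000000006102 farads

610.2 picofarads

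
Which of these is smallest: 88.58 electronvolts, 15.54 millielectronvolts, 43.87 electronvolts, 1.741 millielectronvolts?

88.58 electronvolts = 88.58 electronvolts
15.54 millielectronvolts = 0.01554 electronvolts
43.87 electronvolts = 43.87 electronvolts
1.741 millielectronvolts = 0.001741 electronvolts

1.741 millielectronvolts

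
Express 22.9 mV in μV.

milli = 1e-3, micro = 1e-6; factor is 1e3.
22.9 × 1e3 = 22900

22900 μV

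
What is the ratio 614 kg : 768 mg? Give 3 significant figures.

799000

(614 × 10^3) / (768 × 10^-3) = 0.7995 × 10^6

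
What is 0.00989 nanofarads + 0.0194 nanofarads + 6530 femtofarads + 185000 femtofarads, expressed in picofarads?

In picofarads:
  0.00989 nanofarads = 0.00989e3 picofarads = 9.89
  0.0194 nanofarads = 0.0194e3 picofarads = 19.4
  6530 femtofarads = 6530e-3 picofarads = 6.53
  185000 femtofarads = 185000e-3 picofarads = 185
Sum: 9.89 + 19.4 + 6.53 + 185 = 220.82

220.82 picofarads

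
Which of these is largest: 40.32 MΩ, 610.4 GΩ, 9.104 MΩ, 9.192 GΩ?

40.32 MΩ = 40320000 Ω
610.4 GΩ = 610400000000 Ω
9.104 MΩ = 9104000 Ω
9.192 GΩ = 9192000000 Ω

610.4 GΩ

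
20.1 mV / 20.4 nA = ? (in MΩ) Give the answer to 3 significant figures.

0.985 MΩ

(20.1 × 10⁻³) / (20.4 × 10⁻⁹) = 0.98529 × 10⁶ Ω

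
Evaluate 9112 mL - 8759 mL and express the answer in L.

In L:
  9112 mL = 9112 × 10⁻³ L = 9.112
  8759 mL = 8759 × 10⁻³ L = 8.759
Difference: 9.112 - 8.759 = 0.353

0.353 L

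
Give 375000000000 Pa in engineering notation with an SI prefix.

375 GPa

= 375 × 10⁹ Pa; 10⁹ is giga.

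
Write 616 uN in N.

0.000616 N

micro = 1e-6, (no prefix) = 1e0; factor is 1e-6.
616 × 1e-6 = 0.000616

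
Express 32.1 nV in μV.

0.0321 μV

nano = 10⁻⁹, micro = 10⁻⁶; factor is 10⁻³.
32.1 × 10⁻³ = 0.0321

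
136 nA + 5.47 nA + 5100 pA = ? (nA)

In nA:
  136 nA → 136
  5.47 nA → 5.47
  5100 pA = 5100 × 10^-3 nA = 5.1
Sum: 136 + 5.47 + 5.1 = 146.57

146.57 nA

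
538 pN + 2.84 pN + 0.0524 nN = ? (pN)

593.24 pN

In pN:
  538 pN → 538
  2.84 pN → 2.84
  0.0524 nN = 0.0524e3 pN = 52.4
Sum: 538 + 2.84 + 52.4 = 593.24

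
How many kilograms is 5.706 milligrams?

milli = 1e-3, kilo = 1e3; factor is 1e-6.
5.706 × 1e-6 = 0.000005706

0.000005706 kilograms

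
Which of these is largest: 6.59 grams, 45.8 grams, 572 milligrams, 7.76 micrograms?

45.8 grams

6.59 grams = 6.59 grams
45.8 grams = 45.8 grams
572 milligrams = 0.572 grams
7.76 micrograms = 0.00000776 grams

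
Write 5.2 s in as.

(no prefix) = 10^0, atto = 10^-18; factor is 10^18.
5.2 × 10^18 = 5200000000000000000

5200000000000000000 as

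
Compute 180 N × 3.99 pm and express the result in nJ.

0.7182 nJ

180 × 3.99 × 10^-12 = 718.2 × 10^-12 J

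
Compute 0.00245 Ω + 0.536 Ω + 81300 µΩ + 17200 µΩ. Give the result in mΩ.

636.95 mΩ

In mΩ:
  0.00245 Ω = 0.00245 × 10^3 mΩ = 2.45
  0.536 Ω = 0.536 × 10^3 mΩ = 536
  81300 µΩ = 81300 × 10^-3 mΩ = 81.3
  17200 µΩ = 17200 × 10^-3 mΩ = 17.2
Sum: 2.45 + 536 + 81.3 + 17.2 = 636.95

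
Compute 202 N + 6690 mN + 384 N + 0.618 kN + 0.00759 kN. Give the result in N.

In N:
  202 N → 202
  6690 mN = 6690 × 10^-3 N = 6.69
  384 N → 384
  0.618 kN = 0.618 × 10^3 N = 618
  0.00759 kN = 0.00759 × 10^3 N = 7.59
Sum: 202 + 6.69 + 384 + 618 + 7.59 = 1218.28

1218.28 N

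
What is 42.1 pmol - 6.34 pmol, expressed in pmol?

In pmol:
  42.1 pmol → 42.1
  6.34 pmol → 6.34
Difference: 42.1 - 6.34 = 35.76

35.76 pmol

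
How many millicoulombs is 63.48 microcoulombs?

micro = 10⁻⁶, milli = 10⁻³; factor is 10⁻³.
63.48 × 10⁻³ = 0.06348

0.06348 millicoulombs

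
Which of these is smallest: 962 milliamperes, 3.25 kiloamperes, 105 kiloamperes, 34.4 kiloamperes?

962 milliamperes = 0.962 amperes
3.25 kiloamperes = 3250 amperes
105 kiloamperes = 105000 amperes
34.4 kiloamperes = 34400 amperes

962 milliamperes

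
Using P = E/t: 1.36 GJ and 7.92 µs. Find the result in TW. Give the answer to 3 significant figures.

172 TW

(1.36e9) / (7.92e-6) = 0.17172e15 W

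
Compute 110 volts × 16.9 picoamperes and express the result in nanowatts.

110 × 16.9 × 10⁻¹² = 1859 × 10⁻¹² W

1.859 nanowatts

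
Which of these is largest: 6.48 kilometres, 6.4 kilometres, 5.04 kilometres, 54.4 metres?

6.48 kilometres = 6480 metres
6.4 kilometres = 6400 metres
5.04 kilometres = 5040 metres
54.4 metres = 54.4 metres

6.48 kilometres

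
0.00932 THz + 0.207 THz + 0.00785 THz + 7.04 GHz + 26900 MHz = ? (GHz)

258.11 GHz

In GHz:
  0.00932 THz = 0.00932 × 10³ GHz = 9.32
  0.207 THz = 0.207 × 10³ GHz = 207
  0.00785 THz = 0.00785 × 10³ GHz = 7.85
  7.04 GHz → 7.04
  26900 MHz = 26900 × 10⁻³ GHz = 26.9
Sum: 9.32 + 207 + 7.85 + 7.04 + 26.9 = 258.11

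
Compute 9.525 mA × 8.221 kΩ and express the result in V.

9.525e-3 × 8.221e3 = 78.305025 V

78.305025 V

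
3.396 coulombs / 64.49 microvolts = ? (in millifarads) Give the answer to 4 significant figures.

52660000 millifarads

(3.396) / (64.49 × 10⁻⁶) = 0.0526593 × 10⁶ F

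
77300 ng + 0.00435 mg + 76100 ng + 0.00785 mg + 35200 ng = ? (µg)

200.8 µg

In µg:
  77300 ng = 77300 × 10⁻³ µg = 77.3
  0.00435 mg = 0.00435 × 10³ µg = 4.35
  76100 ng = 76100 × 10⁻³ µg = 76.1
  0.00785 mg = 0.00785 × 10³ µg = 7.85
  35200 ng = 35200 × 10⁻³ µg = 35.2
Sum: 77.3 + 4.35 + 76.1 + 7.85 + 35.2 = 200.8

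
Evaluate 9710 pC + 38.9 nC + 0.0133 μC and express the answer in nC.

In nC:
  9710 pC = 9710 × 10⁻³ nC = 9.71
  38.9 nC → 38.9
  0.0133 μC = 0.0133 × 10³ nC = 13.3
Sum: 9.71 + 38.9 + 13.3 = 61.91

61.91 nC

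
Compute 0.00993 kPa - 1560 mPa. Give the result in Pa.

In Pa:
  0.00993 kPa = 0.00993e3 Pa = 9.93
  1560 mPa = 1560e-3 Pa = 1.56
Difference: 9.93 - 1.56 = 8.37

8.37 Pa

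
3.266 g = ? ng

3266000000 ng

(no prefix) = 10^0, nano = 10^-9; factor is 10^9.
3.266 × 10^9 = 3266000000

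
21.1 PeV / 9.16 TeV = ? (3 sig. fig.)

2300

(21.1 × 10¹⁵) / (9.16 × 10¹²) = 2.303 × 10³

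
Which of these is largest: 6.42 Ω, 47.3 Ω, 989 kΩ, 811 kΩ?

6.42 Ω = 6.42 Ω
47.3 Ω = 47.3 Ω
989 kΩ = 989000 Ω
811 kΩ = 811000 Ω

989 kΩ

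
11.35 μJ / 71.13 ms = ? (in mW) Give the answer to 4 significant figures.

0.1596 mW

(11.35 × 10⁻⁶) / (71.13 × 10⁻³) = 0.159567 × 10⁻³ W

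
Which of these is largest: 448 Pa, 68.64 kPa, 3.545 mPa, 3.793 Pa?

448 Pa = 448 Pa
68.64 kPa = 68640 Pa
3.545 mPa = 0.003545 Pa
3.793 Pa = 3.793 Pa

68.64 kPa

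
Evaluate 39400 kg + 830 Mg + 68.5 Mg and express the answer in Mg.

937.9 Mg

In Mg:
  39400 kg = 39400e-3 Mg = 39.4
  830 Mg → 830
  68.5 Mg → 68.5
Sum: 39.4 + 830 + 68.5 = 937.9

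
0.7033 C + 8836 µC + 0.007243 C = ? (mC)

719.379 mC

In mC:
  0.7033 C = 0.7033 × 10^3 mC = 703.3
  8836 µC = 8836 × 10^-3 mC = 8.836
  0.007243 C = 0.007243 × 10^3 mC = 7.243
Sum: 703.3 + 8.836 + 7.243 = 719.379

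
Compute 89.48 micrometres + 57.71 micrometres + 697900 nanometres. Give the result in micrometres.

In micrometres:
  89.48 micrometres → 89.48
  57.71 micrometres → 57.71
  697900 nanometres = 697900 × 10⁻³ micrometres = 697.9
Sum: 89.48 + 57.71 + 697.9 = 845.09

845.09 micrometres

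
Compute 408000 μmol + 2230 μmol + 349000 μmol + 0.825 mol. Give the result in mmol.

In mmol:
  408000 μmol = 408000 × 10^-3 mmol = 408
  2230 μmol = 2230 × 10^-3 mmol = 2.23
  349000 μmol = 349000 × 10^-3 mmol = 349
  0.825 mol = 0.825 × 10^3 mmol = 825
Sum: 408 + 2.23 + 349 + 825 = 1584.23

1584.23 mmol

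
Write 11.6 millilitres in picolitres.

11600000000 picolitres

milli = 1e-3, pico = 1e-12; factor is 1e9.
11.6 × 1e9 = 11600000000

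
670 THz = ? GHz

tera = 1e12, giga = 1e9; factor is 1e3.
670 × 1e3 = 670000

670000 GHz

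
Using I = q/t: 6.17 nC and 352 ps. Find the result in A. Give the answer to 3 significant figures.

(6.17e-9) / (352e-12) = 0.017528e3 A

17.5 A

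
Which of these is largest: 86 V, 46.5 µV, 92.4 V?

86 V = 86 V
46.5 µV = 0.0000465 V
92.4 V = 92.4 V

92.4 V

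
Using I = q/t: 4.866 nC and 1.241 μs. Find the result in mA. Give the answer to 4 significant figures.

(4.866e-9) / (1.241e-6) = 3.92103e-3 A

3.921 mA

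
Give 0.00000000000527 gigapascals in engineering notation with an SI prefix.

5.27 millipascals

= 5.27 × 10^-3 pascals; 10^-3 is milli.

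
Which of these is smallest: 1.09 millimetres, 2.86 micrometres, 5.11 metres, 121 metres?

1.09 millimetres = 0.00109 metres
2.86 micrometres = 0.00000286 metres
5.11 metres = 5.11 metres
121 metres = 121 metres

2.86 micrometres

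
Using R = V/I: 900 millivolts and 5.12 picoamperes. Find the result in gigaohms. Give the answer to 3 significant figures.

176 gigaohms

(900 × 10⁻³) / (5.12 × 10⁻¹²) = 175.78 × 10⁹ Ω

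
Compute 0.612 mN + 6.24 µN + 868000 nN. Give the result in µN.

1486.24 µN

In µN:
  0.612 mN = 0.612 × 10³ µN = 612
  6.24 µN → 6.24
  868000 nN = 868000 × 10⁻³ µN = 868
Sum: 612 + 6.24 + 868 = 1486.24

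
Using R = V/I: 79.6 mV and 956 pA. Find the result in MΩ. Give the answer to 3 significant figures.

(79.6e-3) / (956e-12) = 0.083264e9 Ω

83.3 MΩ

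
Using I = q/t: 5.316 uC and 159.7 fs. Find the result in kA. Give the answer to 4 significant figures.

(5.316e-6) / (159.7e-15) = 0.0332874e9 A

33290 kA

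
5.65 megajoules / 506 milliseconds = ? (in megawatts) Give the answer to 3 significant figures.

(5.65 × 10⁶) / (506 × 10⁻³) = 0.011166 × 10⁹ W

11.2 megawatts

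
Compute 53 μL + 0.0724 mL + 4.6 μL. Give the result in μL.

In μL:
  53 μL → 53
  0.0724 mL = 0.0724 × 10³ μL = 72.4
  4.6 μL → 4.6
Sum: 53 + 72.4 + 4.6 = 130

130 μL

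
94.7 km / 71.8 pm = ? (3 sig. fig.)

1320000000000000

(94.7 × 10^3) / (71.8 × 10^-12) = 1.319 × 10^15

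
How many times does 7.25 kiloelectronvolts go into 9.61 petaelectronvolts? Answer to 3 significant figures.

1330000000000

(9.61 × 10¹⁵) / (7.25 × 10³) = 1.326 × 10¹²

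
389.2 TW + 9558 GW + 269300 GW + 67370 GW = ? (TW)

735.428 TW

In TW:
  389.2 TW → 389.2
  9558 GW = 9558 × 10^-3 TW = 9.558
  269300 GW = 269300 × 10^-3 TW = 269.3
  67370 GW = 67370 × 10^-3 TW = 67.37
Sum: 389.2 + 9.558 + 269.3 + 67.37 = 735.428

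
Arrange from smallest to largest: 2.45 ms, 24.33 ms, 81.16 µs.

81.16 µs < 2.45 ms < 24.33 ms

2.45 ms = 0.00245 s
24.33 ms = 0.02433 s
81.16 µs = 0.00008116 s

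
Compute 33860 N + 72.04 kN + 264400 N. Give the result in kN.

370.3 kN

In kN:
  33860 N = 33860e-3 kN = 33.86
  72.04 kN → 72.04
  264400 N = 264400e-3 kN = 264.4
Sum: 33.86 + 72.04 + 264.4 = 370.3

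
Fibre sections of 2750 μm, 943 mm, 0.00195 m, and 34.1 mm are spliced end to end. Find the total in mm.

981.8 mm

In mm:
  2750 μm = 2750 × 10⁻³ mm = 2.75
  943 mm → 943
  0.00195 m = 0.00195 × 10³ mm = 1.95
  34.1 mm → 34.1
Sum: 2.75 + 943 + 1.95 + 34.1 = 981.8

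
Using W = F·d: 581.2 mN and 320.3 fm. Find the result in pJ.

0.18615836 pJ

581.2 × 10⁻³ × 320.3 × 10⁻¹⁵ = 186158.36 × 10⁻¹⁸ J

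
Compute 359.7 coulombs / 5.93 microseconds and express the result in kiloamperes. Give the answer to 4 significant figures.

(359.7) / (5.93 × 10⁻⁶) = 60.6577 × 10⁶ A

60660 kiloamperes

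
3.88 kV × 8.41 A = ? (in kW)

3.88e3 × 8.41 = 32.6308e3 W

32.6308 kW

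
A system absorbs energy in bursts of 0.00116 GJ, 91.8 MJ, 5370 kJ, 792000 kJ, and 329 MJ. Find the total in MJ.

1219.33 MJ

In MJ:
  0.00116 GJ = 0.00116e3 MJ = 1.16
  91.8 MJ → 91.8
  5370 kJ = 5370e-3 MJ = 5.37
  792000 kJ = 792000e-3 MJ = 792
  329 MJ → 329
Sum: 1.16 + 91.8 + 5.37 + 792 + 329 = 1219.33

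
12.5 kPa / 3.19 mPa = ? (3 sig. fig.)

3920000

(12.5e3) / (3.19e-3) = 3.918e6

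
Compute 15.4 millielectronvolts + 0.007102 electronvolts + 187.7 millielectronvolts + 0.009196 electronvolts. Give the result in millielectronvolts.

In millielectronvolts:
  15.4 millielectronvolts → 15.4
  0.007102 electronvolts = 0.007102e3 millielectronvolts = 7.102
  187.7 millielectronvolts → 187.7
  0.009196 electronvolts = 0.009196e3 millielectronvolts = 9.196
Sum: 15.4 + 7.102 + 187.7 + 9.196 = 219.398

219.398 millielectronvolts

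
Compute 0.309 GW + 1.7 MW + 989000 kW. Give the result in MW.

In MW:
  0.309 GW = 0.309 × 10^3 MW = 309
  1.7 MW → 1.7
  989000 kW = 989000 × 10^-3 MW = 989
Sum: 309 + 1.7 + 989 = 1299.7

1299.7 MW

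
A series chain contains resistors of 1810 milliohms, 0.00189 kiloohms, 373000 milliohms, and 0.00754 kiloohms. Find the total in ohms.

In ohms:
  1810 milliohms = 1810 × 10^-3 ohms = 1.81
  0.00189 kiloohms = 0.00189 × 10^3 ohms = 1.89
  373000 milliohms = 373000 × 10^-3 ohms = 373
  0.00754 kiloohms = 0.00754 × 10^3 ohms = 7.54
Sum: 1.81 + 1.89 + 373 + 7.54 = 384.24

384.24 ohms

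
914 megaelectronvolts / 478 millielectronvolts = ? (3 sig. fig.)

(914 × 10^6) / (478 × 10^-3) = 1.912 × 10^9

1910000000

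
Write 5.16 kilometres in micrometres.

kilo = 10³, micro = 10⁻⁶; factor is 10⁹.
5.16 × 10⁹ = 5160000000

5160000000 micrometres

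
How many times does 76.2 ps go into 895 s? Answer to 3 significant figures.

11700000000000

(895) / (76.2 × 10^-12) = 11.75 × 10^12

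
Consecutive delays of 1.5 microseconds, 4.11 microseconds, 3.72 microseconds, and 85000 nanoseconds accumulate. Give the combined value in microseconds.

94.33 microseconds

In microseconds:
  1.5 microseconds → 1.5
  4.11 microseconds → 4.11
  3.72 microseconds → 3.72
  85000 nanoseconds = 85000 × 10^-3 microseconds = 85
Sum: 1.5 + 4.11 + 3.72 + 85 = 94.33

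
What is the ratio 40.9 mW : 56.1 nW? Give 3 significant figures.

(40.9 × 10^-3) / (56.1 × 10^-9) = 0.7291 × 10^6

729000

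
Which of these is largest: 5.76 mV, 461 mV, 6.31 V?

5.76 mV = 0.00576 V
461 mV = 0.461 V
6.31 V = 6.31 V

6.31 V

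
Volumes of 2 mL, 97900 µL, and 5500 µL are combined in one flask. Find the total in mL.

105.4 mL

In mL:
  2 mL → 2
  97900 µL = 97900 × 10⁻³ mL = 97.9
  5500 µL = 5500 × 10⁻³ mL = 5.5
Sum: 2 + 97.9 + 5.5 = 105.4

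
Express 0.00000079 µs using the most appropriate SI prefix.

= 790 × 10^-15 s; 10^-15 is femto.

790 fs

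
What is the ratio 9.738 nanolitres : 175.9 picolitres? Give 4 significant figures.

55.36

(9.738 × 10^-9) / (175.9 × 10^-12) = 0.055361 × 10^3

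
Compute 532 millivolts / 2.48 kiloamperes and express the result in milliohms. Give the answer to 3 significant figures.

0.215 milliohms

(532 × 10^-3) / (2.48 × 10^3) = 214.52 × 10^-6 Ω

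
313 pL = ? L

0.000000000313 L

pico = 1e-12, (no prefix) = 1e0; factor is 1e-12.
313 × 1e-12 = 0.000000000313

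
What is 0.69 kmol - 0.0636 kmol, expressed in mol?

In mol:
  0.69 kmol = 0.69 × 10³ mol = 690
  0.0636 kmol = 0.0636 × 10³ mol = 63.6
Difference: 690 - 63.6 = 626.4

626.4 mol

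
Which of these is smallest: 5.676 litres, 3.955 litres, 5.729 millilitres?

5.676 litres = 5.676 litres
3.955 litres = 3.955 litres
5.729 millilitres = 0.005729 litres

5.729 millilitres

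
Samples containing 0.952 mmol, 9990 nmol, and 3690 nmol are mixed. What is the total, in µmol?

In µmol:
  0.952 mmol = 0.952 × 10^3 µmol = 952
  9990 nmol = 9990 × 10^-3 µmol = 9.99
  3690 nmol = 3690 × 10^-3 µmol = 3.69
Sum: 952 + 9.99 + 3.69 = 965.68

965.68 µmol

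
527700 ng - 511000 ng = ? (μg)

16.7 μg

In μg:
  527700 ng = 527700 × 10^-3 μg = 527.7
  511000 ng = 511000 × 10^-3 μg = 511
Difference: 527.7 - 511 = 16.7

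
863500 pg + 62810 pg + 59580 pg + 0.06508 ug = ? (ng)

1050.97 ng

In ng:
  863500 pg = 863500 × 10^-3 ng = 863.5
  62810 pg = 62810 × 10^-3 ng = 62.81
  59580 pg = 59580 × 10^-3 ng = 59.58
  0.06508 ug = 0.06508 × 10^3 ng = 65.08
Sum: 863.5 + 62.81 + 59.58 + 65.08 = 1050.97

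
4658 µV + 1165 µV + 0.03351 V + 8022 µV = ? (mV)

In mV:
  4658 µV = 4658 × 10^-3 mV = 4.658
  1165 µV = 1165 × 10^-3 mV = 1.165
  0.03351 V = 0.03351 × 10^3 mV = 33.51
  8022 µV = 8022 × 10^-3 mV = 8.022
Sum: 4.658 + 1.165 + 33.51 + 8.022 = 47.355

47.355 mV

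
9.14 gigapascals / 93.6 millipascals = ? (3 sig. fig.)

(9.14e9) / (93.6e-3) = 0.09765e12

97600000000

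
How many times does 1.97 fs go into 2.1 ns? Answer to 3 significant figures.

1070000

(2.1 × 10⁻⁹) / (1.97 × 10⁻¹⁵) = 1.066 × 10⁶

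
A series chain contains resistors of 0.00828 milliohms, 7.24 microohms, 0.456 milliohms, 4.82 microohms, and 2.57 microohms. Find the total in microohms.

In microohms:
  0.00828 milliohms = 0.00828e3 microohms = 8.28
  7.24 microohms → 7.24
  0.456 milliohms = 0.456e3 microohms = 456
  4.82 microohms → 4.82
  2.57 microohms → 2.57
Sum: 8.28 + 7.24 + 456 + 4.82 + 2.57 = 478.91

478.91 microohms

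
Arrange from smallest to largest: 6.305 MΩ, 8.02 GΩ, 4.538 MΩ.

6.305 MΩ = 6305000 Ω
8.02 GΩ = 8020000000 Ω
4.538 MΩ = 4538000 Ω

4.538 MΩ < 6.305 MΩ < 8.02 GΩ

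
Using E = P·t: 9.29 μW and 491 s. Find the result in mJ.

4.56139 mJ

9.29 × 10^-6 × 491 = 4561.39 × 10^-6 J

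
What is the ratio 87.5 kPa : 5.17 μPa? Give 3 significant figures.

(87.5 × 10^3) / (5.17 × 10^-6) = 16.92 × 10^9

16900000000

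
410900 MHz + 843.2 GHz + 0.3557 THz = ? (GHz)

In GHz:
  410900 MHz = 410900 × 10^-3 GHz = 410.9
  843.2 GHz → 843.2
  0.3557 THz = 0.3557 × 10^3 GHz = 355.7
Sum: 410.9 + 843.2 + 355.7 = 1609.8

1609.8 GHz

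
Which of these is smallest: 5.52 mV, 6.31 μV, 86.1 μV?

6.31 μV

5.52 mV = 0.00552 V
6.31 μV = 0.00000631 V
86.1 μV = 0.0000861 V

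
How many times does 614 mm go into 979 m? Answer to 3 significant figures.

1590

(979) / (614 × 10⁻³) = 1.594 × 10³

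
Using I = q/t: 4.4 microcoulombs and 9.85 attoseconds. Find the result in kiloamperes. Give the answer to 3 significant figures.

(4.4 × 10⁻⁶) / (9.85 × 10⁻¹⁸) = 0.4467 × 10¹² A

447000000 kiloamperes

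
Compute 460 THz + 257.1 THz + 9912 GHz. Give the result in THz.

In THz:
  460 THz → 460
  257.1 THz → 257.1
  9912 GHz = 9912 × 10⁻³ THz = 9.912
Sum: 460 + 257.1 + 9.912 = 727.012

727.012 THz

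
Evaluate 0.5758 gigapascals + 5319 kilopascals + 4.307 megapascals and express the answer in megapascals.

In megapascals:
  0.5758 gigapascals = 0.5758e3 megapascals = 575.8
  5319 kilopascals = 5319e-3 megapascals = 5.319
  4.307 megapascals → 4.307
Sum: 575.8 + 5.319 + 4.307 = 585.426

585.426 megapascals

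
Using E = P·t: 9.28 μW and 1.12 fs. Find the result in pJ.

0.0000000103936 pJ

9.28 × 10^-6 × 1.12 × 10^-15 = 10.3936 × 10^-21 J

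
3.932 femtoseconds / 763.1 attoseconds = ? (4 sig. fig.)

(3.932 × 10⁻¹⁵) / (763.1 × 10⁻¹⁸) = 0.0051527 × 10³

5.153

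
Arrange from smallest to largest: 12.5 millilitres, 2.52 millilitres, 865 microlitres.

865 microlitres < 2.52 millilitres < 12.5 millilitres

12.5 millilitres = 0.0125 litres
2.52 millilitres = 0.00252 litres
865 microlitres = 0.000865 litres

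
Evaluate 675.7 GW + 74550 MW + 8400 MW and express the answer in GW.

In GW:
  675.7 GW → 675.7
  74550 MW = 74550 × 10⁻³ GW = 74.55
  8400 MW = 8400 × 10⁻³ GW = 8.4
Sum: 675.7 + 74.55 + 8.4 = 758.65

758.65 GW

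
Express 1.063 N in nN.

1063000000 nN

(no prefix) = 10^0, nano = 10^-9; factor is 10^9.
1.063 × 10^9 = 1063000000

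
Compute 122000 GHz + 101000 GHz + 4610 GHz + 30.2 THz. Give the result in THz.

257.81 THz

In THz:
  122000 GHz = 122000 × 10⁻³ THz = 122
  101000 GHz = 101000 × 10⁻³ THz = 101
  4610 GHz = 4610 × 10⁻³ THz = 4.61
  30.2 THz → 30.2
Sum: 122 + 101 + 4.61 + 30.2 = 257.81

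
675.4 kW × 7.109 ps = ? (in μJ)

4.8014186 μJ

675.4e3 × 7.109e-12 = 4801.4186e-9 J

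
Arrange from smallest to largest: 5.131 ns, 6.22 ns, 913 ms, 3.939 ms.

5.131 ns < 6.22 ns < 3.939 ms < 913 ms

5.131 ns = 0.000000005131 s
6.22 ns = 0.00000000622 s
913 ms = 0.913 s
3.939 ms = 0.003939 s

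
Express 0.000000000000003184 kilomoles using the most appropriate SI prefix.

= 3.184 × 10^-12 moles; 10^-12 is pico.

3.184 picomoles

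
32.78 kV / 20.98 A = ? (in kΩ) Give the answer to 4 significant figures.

1.562 kΩ

(32.78 × 10³) / (20.98) = 1.56244 × 10³ Ω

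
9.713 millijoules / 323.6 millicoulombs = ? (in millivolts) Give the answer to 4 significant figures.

30.02 millivolts

(9.713 × 10^-3) / (323.6 × 10^-3) = 0.0300155 V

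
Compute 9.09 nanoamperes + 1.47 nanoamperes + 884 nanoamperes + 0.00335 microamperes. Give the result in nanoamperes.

897.91 nanoamperes

In nanoamperes:
  9.09 nanoamperes → 9.09
  1.47 nanoamperes → 1.47
  884 nanoamperes → 884
  0.00335 microamperes = 0.00335e3 nanoamperes = 3.35
Sum: 9.09 + 1.47 + 884 + 3.35 = 897.91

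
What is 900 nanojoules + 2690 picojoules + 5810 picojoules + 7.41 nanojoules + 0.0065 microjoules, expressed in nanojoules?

922.41 nanojoules

In nanojoules:
  900 nanojoules → 900
  2690 picojoules = 2690 × 10^-3 nanojoules = 2.69
  5810 picojoules = 5810 × 10^-3 nanojoules = 5.81
  7.41 nanojoules → 7.41
  0.0065 microjoules = 0.0065 × 10^3 nanojoules = 6.5
Sum: 900 + 2.69 + 5.81 + 7.41 + 6.5 = 922.41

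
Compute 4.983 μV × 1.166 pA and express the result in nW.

4.983 × 10⁻⁶ × 1.166 × 10⁻¹² = 5.810178 × 10⁻¹⁸ W

0.000000005810178 nW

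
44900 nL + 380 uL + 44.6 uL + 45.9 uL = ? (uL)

515.4 uL

In uL:
  44900 nL = 44900 × 10⁻³ uL = 44.9
  380 uL → 380
  44.6 uL → 44.6
  45.9 uL → 45.9
Sum: 44.9 + 380 + 44.6 + 45.9 = 515.4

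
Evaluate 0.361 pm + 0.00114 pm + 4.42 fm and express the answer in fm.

In fm:
  0.361 pm = 0.361 × 10³ fm = 361
  0.00114 pm = 0.00114 × 10³ fm = 1.14
  4.42 fm → 4.42
Sum: 361 + 1.14 + 4.42 = 366.56

366.56 fm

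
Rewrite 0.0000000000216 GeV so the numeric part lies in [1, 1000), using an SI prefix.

21.6 meV

= 21.6 × 10^-3 eV; 10^-3 is milli.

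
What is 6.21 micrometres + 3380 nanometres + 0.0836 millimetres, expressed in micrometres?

93.19 micrometres

In micrometres:
  6.21 micrometres → 6.21
  3380 nanometres = 3380 × 10^-3 micrometres = 3.38
  0.0836 millimetres = 0.0836 × 10^3 micrometres = 83.6
Sum: 6.21 + 3.38 + 83.6 = 93.19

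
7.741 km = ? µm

kilo = 10³, micro = 10⁻⁶; factor is 10⁹.
7.741 × 10⁹ = 7741000000

7741000000 µm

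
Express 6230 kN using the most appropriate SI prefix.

6.23 MN

= 6.23 × 10⁶ N; 10⁶ is mega.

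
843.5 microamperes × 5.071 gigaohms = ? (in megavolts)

843.5e-6 × 5.071e9 = 4277.3885e3 V

4.2773885 megavolts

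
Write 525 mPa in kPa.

0.000525 kPa

milli = 10^-3, kilo = 10^3; factor is 10^-6.
525 × 10^-6 = 0.000525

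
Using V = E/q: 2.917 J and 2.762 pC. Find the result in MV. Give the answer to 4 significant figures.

1056000 MV

(2.917) / (2.762 × 10⁻¹²) = 1.05612 × 10¹² V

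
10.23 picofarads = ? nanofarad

pico = 1e-12, nano = 1e-9; factor is 1e-3.
10.23 × 1e-3 = 0.01023

0.01023 nanofarads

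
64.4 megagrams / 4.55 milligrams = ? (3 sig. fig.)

(64.4 × 10⁶) / (4.55 × 10⁻³) = 14.15 × 10⁹

14200000000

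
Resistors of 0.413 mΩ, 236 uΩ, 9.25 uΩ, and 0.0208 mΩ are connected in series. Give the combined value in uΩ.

In uΩ:
  0.413 mΩ = 0.413 × 10^3 uΩ = 413
  236 uΩ → 236
  9.25 uΩ → 9.25
  0.0208 mΩ = 0.0208 × 10^3 uΩ = 20.8
Sum: 413 + 236 + 9.25 + 20.8 = 679.05

679.05 uΩ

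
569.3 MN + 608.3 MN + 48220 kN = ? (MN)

In MN:
  569.3 MN → 569.3
  608.3 MN → 608.3
  48220 kN = 48220 × 10⁻³ MN = 48.22
Sum: 569.3 + 608.3 + 48.22 = 1225.82

1225.82 MN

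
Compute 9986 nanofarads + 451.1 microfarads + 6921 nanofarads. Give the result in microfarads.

468.007 microfarads

In microfarads:
  9986 nanofarads = 9986 × 10⁻³ microfarads = 9.986
  451.1 microfarads → 451.1
  6921 nanofarads = 6921 × 10⁻³ microfarads = 6.921
Sum: 9.986 + 451.1 + 6.921 = 468.007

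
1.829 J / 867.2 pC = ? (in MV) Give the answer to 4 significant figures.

(1.829) / (867.2 × 10⁻¹²) = 0.00210909 × 10¹² V

2109 MV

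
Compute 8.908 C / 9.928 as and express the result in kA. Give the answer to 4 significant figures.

(8.908) / (9.928e-18) = 0.89726e18 A

897300000000000 kA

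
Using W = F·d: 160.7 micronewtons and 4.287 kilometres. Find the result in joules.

160.7 × 10^-6 × 4.287 × 10^3 = 688.9209 × 10^-3 J

0.6889209 joules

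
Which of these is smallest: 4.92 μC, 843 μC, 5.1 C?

4.92 μC

4.92 μC = 0.00000492 C
843 μC = 0.000843 C
5.1 C = 5.1 C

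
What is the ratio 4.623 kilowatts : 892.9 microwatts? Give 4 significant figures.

(4.623 × 10^3) / (892.9 × 10^-6) = 0.0051775 × 10^9

5178000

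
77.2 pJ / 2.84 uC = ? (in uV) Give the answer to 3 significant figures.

27.2 uV

(77.2 × 10⁻¹²) / (2.84 × 10⁻⁶) = 27.183 × 10⁻⁶ V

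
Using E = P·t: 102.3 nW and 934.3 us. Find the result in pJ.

102.3e-9 × 934.3e-6 = 95578.89e-15 J

95.57889 pJ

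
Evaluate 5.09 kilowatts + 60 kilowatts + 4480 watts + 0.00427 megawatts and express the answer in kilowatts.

73.84 kilowatts

In kilowatts:
  5.09 kilowatts → 5.09
  60 kilowatts → 60
  4480 watts = 4480 × 10⁻³ kilowatts = 4.48
  0.00427 megawatts = 0.00427 × 10³ kilowatts = 4.27
Sum: 5.09 + 60 + 4.48 + 4.27 = 73.84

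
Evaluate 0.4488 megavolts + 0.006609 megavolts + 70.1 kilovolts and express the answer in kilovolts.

In kilovolts:
  0.4488 megavolts = 0.4488 × 10^3 kilovolts = 448.8
  0.006609 megavolts = 0.006609 × 10^3 kilovolts = 6.609
  70.1 kilovolts → 70.1
Sum: 448.8 + 6.609 + 70.1 = 525.509

525.509 kilovolts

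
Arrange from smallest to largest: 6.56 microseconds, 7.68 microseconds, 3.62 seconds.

6.56 microseconds = 0.00000656 seconds
7.68 microseconds = 0.00000768 seconds
3.62 seconds = 3.62 seconds

6.56 microseconds < 7.68 microseconds < 3.62 seconds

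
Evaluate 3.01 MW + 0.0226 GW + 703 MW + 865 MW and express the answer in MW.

In MW:
  3.01 MW → 3.01
  0.0226 GW = 0.0226e3 MW = 22.6
  703 MW → 703
  865 MW → 865
Sum: 3.01 + 22.6 + 703 + 865 = 1593.61

1593.61 MW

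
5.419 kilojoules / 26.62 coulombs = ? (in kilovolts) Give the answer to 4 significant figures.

0.2036 kilovolts

(5.419 × 10^3) / (26.62) = 0.203569 × 10^3 V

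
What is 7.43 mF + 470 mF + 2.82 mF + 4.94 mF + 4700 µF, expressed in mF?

489.89 mF

In mF:
  7.43 mF → 7.43
  470 mF → 470
  2.82 mF → 2.82
  4.94 mF → 4.94
  4700 µF = 4700 × 10⁻³ mF = 4.7
Sum: 7.43 + 470 + 2.82 + 4.94 + 4.7 = 489.89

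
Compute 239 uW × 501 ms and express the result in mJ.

0.119739 mJ

239 × 10⁻⁶ × 501 × 10⁻³ = 119739 × 10⁻⁹ J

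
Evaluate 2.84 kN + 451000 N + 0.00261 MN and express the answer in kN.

456.45 kN

In kN:
  2.84 kN → 2.84
  451000 N = 451000e-3 kN = 451
  0.00261 MN = 0.00261e3 kN = 2.61
Sum: 2.84 + 451 + 2.61 = 456.45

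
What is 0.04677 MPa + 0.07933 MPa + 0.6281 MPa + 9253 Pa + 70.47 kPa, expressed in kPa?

833.923 kPa

In kPa:
  0.04677 MPa = 0.04677 × 10³ kPa = 46.77
  0.07933 MPa = 0.07933 × 10³ kPa = 79.33
  0.6281 MPa = 0.6281 × 10³ kPa = 628.1
  9253 Pa = 9253 × 10⁻³ kPa = 9.253
  70.47 kPa → 70.47
Sum: 46.77 + 79.33 + 628.1 + 9.253 + 70.47 = 833.923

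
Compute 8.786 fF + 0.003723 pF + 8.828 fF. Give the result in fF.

21.337 fF

In fF:
  8.786 fF → 8.786
  0.003723 pF = 0.003723 × 10^3 fF = 3.723
  8.828 fF → 8.828
Sum: 8.786 + 3.723 + 8.828 = 21.337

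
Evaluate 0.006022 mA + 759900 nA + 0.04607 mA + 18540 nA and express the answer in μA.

830.532 μA

In μA:
  0.006022 mA = 0.006022e3 μA = 6.022
  759900 nA = 759900e-3 μA = 759.9
  0.04607 mA = 0.04607e3 μA = 46.07
  18540 nA = 18540e-3 μA = 18.54
Sum: 6.022 + 759.9 + 46.07 + 18.54 = 830.532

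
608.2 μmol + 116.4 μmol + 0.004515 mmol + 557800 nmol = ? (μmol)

1286.915 μmol

In μmol:
  608.2 μmol → 608.2
  116.4 μmol → 116.4
  0.004515 mmol = 0.004515e3 μmol = 4.515
  557800 nmol = 557800e-3 μmol = 557.8
Sum: 608.2 + 116.4 + 4.515 + 557.8 = 1286.915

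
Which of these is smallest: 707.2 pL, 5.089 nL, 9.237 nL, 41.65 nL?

707.2 pL

707.2 pL = 0.0000000007072 L
5.089 nL = 0.000000005089 L
9.237 nL = 0.000000009237 L
41.65 nL = 0.00000004165 L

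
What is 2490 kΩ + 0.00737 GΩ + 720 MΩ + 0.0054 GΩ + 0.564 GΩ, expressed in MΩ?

In MΩ:
  2490 kΩ = 2490e-3 MΩ = 2.49
  0.00737 GΩ = 0.00737e3 MΩ = 7.37
  720 MΩ → 720
  0.0054 GΩ = 0.0054e3 MΩ = 5.4
  0.564 GΩ = 0.564e3 MΩ = 564
Sum: 2.49 + 7.37 + 720 + 5.4 + 564 = 1299.26

1299.26 MΩ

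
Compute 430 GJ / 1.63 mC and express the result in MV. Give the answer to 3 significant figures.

264000000 MV

(430e9) / (1.63e-3) = 263.8e12 V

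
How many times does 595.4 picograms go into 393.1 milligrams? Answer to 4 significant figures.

(393.1 × 10⁻³) / (595.4 × 10⁻¹²) = 0.66023 × 10⁹

660200000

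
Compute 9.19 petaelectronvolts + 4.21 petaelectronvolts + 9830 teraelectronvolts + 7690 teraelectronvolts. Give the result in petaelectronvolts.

In petaelectronvolts:
  9.19 petaelectronvolts → 9.19
  4.21 petaelectronvolts → 4.21
  9830 teraelectronvolts = 9830e-3 petaelectronvolts = 9.83
  7690 teraelectronvolts = 7690e-3 petaelectronvolts = 7.69
Sum: 9.19 + 4.21 + 9.83 + 7.69 = 30.92

30.92 petaelectronvolts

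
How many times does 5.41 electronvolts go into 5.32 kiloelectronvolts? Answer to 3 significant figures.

(5.32 × 10³) / (5.41) = 0.9834 × 10³

983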